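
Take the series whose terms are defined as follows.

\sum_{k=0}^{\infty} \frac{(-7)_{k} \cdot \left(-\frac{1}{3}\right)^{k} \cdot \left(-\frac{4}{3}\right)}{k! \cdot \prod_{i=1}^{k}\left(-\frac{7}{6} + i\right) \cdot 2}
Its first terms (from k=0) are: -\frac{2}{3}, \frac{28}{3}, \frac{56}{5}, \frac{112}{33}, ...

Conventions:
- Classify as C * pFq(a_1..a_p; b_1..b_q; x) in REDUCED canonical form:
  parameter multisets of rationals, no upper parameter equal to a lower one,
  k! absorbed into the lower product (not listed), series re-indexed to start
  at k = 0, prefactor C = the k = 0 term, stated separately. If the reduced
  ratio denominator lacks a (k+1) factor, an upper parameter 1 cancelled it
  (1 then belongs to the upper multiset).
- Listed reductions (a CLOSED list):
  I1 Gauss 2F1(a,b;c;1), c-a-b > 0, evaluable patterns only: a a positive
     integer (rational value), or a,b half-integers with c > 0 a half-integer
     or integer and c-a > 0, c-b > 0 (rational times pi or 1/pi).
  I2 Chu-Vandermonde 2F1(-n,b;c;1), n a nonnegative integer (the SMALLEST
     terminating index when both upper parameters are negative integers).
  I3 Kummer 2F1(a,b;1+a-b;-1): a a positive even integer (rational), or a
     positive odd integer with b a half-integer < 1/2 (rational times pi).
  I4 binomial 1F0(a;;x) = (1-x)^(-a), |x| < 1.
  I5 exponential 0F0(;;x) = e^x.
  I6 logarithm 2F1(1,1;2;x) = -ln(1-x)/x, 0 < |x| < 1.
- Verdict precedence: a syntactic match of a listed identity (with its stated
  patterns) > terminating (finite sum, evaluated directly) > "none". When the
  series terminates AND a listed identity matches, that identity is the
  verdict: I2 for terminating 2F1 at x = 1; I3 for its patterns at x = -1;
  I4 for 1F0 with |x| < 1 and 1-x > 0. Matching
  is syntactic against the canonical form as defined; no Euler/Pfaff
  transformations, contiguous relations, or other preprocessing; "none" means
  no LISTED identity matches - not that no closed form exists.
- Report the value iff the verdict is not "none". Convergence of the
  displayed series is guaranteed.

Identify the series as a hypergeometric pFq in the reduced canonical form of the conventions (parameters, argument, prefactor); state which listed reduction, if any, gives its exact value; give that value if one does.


The series (x = -\frac{1}{3}) is 1F1: upper {-7}, lower {-\frac{1}{6}}, prefactor -\frac{2}{3}. Verdict: terminating. With -7 upstairs the series is a 8-term polynomial sum; evaluated term by term. Value: \frac{91218238}{3851925}.

The tell: x = -\frac{1}{3} and the lower running product (prefactor -2/3) is a rising factorial.
Step ratio: r(k) = -\frac{1}{3} * (k-7) / [(k-\frac{1}{6}) (k+1)] - poly over poly, x = -\frac{1}{3} from leading terms; C = -\frac{2}{3} at k = 0.


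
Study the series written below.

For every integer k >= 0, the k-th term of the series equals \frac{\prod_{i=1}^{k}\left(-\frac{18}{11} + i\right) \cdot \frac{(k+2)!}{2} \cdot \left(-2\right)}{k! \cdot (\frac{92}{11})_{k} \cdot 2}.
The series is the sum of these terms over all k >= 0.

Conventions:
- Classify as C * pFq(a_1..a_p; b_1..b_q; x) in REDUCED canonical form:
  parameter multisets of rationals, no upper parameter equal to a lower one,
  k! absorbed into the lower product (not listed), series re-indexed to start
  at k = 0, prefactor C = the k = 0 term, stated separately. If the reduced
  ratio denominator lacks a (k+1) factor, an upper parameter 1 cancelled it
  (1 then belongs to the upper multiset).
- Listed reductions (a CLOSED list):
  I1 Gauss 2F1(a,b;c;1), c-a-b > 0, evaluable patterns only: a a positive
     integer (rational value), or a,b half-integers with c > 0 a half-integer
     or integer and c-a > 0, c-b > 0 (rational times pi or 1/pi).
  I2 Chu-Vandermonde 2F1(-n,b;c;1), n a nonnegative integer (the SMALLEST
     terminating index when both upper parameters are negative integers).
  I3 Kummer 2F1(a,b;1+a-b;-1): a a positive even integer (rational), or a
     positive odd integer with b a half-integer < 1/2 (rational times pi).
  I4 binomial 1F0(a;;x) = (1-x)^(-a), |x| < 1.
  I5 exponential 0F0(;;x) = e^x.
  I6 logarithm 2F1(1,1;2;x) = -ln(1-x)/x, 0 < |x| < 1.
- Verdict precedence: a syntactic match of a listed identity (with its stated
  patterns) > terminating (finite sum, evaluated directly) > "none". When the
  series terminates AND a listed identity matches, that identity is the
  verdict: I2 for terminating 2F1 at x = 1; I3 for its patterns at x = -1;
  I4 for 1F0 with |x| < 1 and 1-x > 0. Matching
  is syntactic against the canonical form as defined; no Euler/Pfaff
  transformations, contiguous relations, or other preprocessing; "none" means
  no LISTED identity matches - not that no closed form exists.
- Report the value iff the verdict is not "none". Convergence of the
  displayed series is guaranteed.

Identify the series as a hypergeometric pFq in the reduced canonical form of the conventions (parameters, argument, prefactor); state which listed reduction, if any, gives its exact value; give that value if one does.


Key step: from the first term -1: the constant factors (C = -1, x = 1) combine into one prefactor.
Term ratio: r(k) = 1 * (k-\frac{7}{11}) (k+3) / [(k+\frac{92}{11}) (k+1)] - rational in k. x = 1; t_0 = -1; negate the roots.

The series (x = 1) is 2F1: upper {-\frac{7}{11}, 3}, lower {\frac{92}{11}}, prefactor -1. Verdict (x = 1): Gauss (I1, integer-parameter pattern) applies (x = 1: the Gamma ratio telescopes since c-a-b = 6 > 0 and a = 3 in Z>0). Value: -\frac{7965}{10648}.


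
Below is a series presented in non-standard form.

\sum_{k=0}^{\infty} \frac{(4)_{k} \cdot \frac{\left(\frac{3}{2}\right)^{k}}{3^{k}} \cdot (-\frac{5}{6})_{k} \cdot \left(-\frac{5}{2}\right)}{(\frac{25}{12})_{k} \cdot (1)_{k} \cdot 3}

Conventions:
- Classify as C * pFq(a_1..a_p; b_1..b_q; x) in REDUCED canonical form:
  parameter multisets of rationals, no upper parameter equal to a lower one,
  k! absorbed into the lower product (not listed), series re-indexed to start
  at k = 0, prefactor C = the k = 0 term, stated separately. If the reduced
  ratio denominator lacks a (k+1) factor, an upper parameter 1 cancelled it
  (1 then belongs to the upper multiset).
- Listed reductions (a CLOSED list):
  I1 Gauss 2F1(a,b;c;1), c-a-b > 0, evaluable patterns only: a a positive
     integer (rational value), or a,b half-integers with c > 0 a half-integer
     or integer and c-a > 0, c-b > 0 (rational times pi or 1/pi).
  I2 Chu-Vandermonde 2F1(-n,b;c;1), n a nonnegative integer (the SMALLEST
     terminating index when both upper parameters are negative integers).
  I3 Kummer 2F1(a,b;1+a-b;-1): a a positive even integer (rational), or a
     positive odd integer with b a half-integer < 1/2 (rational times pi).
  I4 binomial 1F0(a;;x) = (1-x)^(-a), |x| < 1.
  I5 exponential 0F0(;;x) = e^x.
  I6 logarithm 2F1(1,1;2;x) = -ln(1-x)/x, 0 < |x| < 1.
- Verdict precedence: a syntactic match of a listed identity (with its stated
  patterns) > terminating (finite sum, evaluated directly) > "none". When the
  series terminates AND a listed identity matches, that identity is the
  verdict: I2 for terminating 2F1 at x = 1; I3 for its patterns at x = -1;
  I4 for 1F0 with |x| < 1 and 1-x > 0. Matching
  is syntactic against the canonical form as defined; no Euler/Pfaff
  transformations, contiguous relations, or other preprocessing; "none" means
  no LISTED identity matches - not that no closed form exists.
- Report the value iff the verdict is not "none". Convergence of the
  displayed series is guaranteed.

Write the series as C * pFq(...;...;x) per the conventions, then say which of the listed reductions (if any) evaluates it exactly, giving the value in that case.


This is -\frac{5}{6} * 2F1(-\frac{5}{6}, 4; \frac{25}{12}; \frac{1}{2}) in reduced canonical form. Verdict: none - at argument \frac{1}{2} the multisets {-\frac{5}{6}, 4} ; {\frac{25}{12}} match no listed identity.

Structural cue: with t_0 = -\frac{5}{6}, the constant factors (C = -5/6) combine into one prefactor.
Step ratio: r(k) = \frac{1}{2} * (k-\frac{5}{6}) (k+4) / [(k+\frac{25}{12}) (k+1)] - rational in k. x = \frac{1}{2}; t_0 = -\frac{5}{6}; negate the roots.


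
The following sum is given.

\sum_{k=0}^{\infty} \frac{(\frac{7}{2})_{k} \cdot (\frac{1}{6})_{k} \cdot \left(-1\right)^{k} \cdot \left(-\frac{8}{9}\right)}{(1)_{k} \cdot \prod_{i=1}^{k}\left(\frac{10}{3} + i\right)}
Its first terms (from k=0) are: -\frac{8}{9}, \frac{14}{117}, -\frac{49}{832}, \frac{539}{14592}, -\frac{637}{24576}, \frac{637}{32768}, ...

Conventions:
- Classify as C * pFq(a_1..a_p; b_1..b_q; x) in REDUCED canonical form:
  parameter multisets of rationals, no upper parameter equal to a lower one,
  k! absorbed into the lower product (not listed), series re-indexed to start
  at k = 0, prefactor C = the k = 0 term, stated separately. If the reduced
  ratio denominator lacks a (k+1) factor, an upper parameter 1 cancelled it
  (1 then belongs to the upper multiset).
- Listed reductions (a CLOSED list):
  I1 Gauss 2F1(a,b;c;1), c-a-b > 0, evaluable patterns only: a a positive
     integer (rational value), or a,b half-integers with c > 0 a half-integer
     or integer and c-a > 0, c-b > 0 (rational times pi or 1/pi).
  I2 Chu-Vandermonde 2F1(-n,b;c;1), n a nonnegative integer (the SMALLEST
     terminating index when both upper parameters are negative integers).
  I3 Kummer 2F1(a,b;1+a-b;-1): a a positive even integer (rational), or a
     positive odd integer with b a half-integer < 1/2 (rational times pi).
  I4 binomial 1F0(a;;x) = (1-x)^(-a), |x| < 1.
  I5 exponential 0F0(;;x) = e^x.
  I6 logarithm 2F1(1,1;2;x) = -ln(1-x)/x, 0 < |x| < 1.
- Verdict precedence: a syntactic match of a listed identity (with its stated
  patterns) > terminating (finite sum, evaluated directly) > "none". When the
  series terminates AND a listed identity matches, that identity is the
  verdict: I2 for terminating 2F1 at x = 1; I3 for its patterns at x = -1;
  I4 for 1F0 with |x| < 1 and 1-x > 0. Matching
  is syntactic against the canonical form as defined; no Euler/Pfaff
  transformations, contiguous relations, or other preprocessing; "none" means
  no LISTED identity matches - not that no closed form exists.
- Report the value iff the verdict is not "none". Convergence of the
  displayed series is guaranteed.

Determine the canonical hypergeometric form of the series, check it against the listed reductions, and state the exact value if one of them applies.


Reduced: x = -1, 2F1, upper = {\frac{1}{6}, \frac{7}{2}}, lower = {\frac{13}{3}}, C = -\frac{8}{9}. Verdict: none (x = -1): each listed identity misses the multisets {\frac{1}{6}, \frac{7}{2}} ; {\frac{13}{3}}.

Key observation: x = -1 and (1)_k (C = -8/9, x = -1) is k! itself.
Adjacent-term ratio: r(k) = -1 * (k+\frac{1}{6}) (k+\frac{7}{2}) / [(k+\frac{13}{3}) (k+1)] - rational in k, leading ratio -1; with t_0 = -\frac{8}{9}, classification follows.


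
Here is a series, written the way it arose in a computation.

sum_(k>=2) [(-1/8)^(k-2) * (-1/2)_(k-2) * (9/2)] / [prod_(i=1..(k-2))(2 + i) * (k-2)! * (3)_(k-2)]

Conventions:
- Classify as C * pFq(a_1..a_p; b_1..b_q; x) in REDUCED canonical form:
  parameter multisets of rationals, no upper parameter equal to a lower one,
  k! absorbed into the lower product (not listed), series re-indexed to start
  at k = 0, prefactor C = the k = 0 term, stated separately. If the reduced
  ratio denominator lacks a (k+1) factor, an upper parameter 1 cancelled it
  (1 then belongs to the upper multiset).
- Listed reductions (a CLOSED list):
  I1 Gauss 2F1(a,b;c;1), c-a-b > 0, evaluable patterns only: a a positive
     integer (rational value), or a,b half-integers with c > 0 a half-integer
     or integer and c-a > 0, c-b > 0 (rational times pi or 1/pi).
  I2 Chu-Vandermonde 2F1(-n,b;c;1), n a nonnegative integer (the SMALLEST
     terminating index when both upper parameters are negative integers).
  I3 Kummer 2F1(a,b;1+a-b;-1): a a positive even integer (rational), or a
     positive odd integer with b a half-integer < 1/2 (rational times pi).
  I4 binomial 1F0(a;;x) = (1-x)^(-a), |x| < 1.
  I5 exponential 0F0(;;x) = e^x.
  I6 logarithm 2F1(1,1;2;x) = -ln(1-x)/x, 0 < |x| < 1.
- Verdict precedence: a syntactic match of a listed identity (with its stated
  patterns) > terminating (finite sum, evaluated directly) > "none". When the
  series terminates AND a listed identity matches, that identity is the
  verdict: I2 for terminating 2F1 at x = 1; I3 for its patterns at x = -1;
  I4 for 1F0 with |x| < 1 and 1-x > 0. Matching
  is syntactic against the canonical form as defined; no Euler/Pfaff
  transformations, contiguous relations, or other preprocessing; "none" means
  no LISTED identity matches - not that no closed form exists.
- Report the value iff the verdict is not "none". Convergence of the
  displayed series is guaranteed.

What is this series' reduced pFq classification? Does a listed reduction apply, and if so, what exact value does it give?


At argument -1/8: a 1F2 with upper {-1/2}, lower {3, 3}, scaled by C = 9/2. Verdict: none here - no I1-I6 shape fits x = -1/8 with lower {3, 3}.

Key observation: t_0 being 9/2, the lower running product (prefactor 9/2) is a rising factorial.
Adjacent-term ratio: r(k) = (-1/8) * (k-1/2) / [(k+3) (k+3) (k+1)] - poly over poly, x = (-1/8) from leading terms; C = 9/2 at k = 0.


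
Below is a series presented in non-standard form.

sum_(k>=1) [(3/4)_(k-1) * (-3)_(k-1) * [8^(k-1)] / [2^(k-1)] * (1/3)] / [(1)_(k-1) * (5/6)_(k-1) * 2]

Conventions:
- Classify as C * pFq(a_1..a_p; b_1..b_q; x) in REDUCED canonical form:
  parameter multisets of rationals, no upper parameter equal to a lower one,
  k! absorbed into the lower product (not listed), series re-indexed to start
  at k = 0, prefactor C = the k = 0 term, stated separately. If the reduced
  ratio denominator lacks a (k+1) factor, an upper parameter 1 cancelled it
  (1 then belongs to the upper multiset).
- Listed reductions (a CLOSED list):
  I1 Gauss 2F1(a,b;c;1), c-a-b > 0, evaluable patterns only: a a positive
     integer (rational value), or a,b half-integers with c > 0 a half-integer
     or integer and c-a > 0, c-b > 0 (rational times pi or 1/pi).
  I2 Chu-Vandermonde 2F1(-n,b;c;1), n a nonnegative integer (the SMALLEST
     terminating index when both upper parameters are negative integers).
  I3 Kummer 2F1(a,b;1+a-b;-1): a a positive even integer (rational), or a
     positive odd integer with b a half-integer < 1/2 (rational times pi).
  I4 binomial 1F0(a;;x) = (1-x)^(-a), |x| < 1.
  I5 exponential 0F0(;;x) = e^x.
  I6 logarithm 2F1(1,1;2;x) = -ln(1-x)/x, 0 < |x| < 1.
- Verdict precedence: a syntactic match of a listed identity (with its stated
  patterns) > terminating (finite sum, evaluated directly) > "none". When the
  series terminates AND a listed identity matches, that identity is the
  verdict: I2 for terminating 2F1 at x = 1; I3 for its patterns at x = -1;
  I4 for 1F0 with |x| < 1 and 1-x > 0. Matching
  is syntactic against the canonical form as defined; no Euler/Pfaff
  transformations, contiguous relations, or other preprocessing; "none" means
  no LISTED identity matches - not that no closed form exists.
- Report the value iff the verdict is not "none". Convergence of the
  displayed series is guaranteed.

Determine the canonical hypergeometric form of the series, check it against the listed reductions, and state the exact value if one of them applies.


Reduced: x = 4, 2F1, upper = {-3, 3/4}, lower = {5/6}, C = 1/6. Verdict: terminating at k = 3: the factor (-3)_k kills every later term; summing the 4 survivors is exact. Its exact value is -20503/5610.

Key observation: with t_0 = 1/6, (1)_k (prefactor 1/6) is k! itself.
Ratio: r(k) = 4 * (k-3) (k+3/4) / [(k+5/6) (k+1)] - rational in k, leading ratio 4; with t_0 = 1/6, classification follows.


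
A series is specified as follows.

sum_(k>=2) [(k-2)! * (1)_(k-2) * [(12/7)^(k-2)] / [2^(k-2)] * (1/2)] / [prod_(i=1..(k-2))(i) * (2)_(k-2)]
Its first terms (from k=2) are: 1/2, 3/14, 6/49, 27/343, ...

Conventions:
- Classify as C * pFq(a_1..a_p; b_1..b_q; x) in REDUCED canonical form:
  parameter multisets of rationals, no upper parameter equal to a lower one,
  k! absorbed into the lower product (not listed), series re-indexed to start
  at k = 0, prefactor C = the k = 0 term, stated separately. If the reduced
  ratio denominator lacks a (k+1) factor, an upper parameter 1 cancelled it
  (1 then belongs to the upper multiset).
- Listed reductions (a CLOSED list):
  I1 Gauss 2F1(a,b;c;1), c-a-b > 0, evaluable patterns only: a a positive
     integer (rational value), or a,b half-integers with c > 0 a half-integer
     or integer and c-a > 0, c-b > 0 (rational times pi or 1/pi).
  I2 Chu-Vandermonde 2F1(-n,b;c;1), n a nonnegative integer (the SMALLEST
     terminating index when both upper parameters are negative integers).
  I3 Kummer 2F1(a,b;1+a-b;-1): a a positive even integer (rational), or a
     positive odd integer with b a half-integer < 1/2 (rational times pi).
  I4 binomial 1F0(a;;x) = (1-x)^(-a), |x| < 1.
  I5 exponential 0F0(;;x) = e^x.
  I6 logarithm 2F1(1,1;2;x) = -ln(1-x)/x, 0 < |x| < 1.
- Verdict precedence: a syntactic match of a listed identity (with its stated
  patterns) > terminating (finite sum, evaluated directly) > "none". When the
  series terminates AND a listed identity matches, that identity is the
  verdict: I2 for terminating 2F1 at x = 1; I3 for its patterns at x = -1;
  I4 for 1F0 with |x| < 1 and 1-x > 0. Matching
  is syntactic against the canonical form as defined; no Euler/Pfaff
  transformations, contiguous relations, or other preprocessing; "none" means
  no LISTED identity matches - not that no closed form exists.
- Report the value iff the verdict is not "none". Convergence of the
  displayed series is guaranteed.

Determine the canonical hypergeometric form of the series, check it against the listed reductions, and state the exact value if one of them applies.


Reduced: x = 6/7, 2F1, upper = {1, 1}, lower = {2}, C = 1/2. Verdict: the logarithmic series (I6) fires (the logarithm: parameters (1,1;2), x = 6/7). Hence: (-7/12) * ln(1/7).

Key step: with t_0 = 1/2, the factorial ratio (C = 1/2) (k+a-1)!/(a-1)! is a rising factorial (a)_k.
Ratio: r(k) = (6/7) * (k+1) (k+1) / [(k+2) (k+1)] - poly over poly, x = (6/7) from leading terms; C = 1/2 at k = 0.


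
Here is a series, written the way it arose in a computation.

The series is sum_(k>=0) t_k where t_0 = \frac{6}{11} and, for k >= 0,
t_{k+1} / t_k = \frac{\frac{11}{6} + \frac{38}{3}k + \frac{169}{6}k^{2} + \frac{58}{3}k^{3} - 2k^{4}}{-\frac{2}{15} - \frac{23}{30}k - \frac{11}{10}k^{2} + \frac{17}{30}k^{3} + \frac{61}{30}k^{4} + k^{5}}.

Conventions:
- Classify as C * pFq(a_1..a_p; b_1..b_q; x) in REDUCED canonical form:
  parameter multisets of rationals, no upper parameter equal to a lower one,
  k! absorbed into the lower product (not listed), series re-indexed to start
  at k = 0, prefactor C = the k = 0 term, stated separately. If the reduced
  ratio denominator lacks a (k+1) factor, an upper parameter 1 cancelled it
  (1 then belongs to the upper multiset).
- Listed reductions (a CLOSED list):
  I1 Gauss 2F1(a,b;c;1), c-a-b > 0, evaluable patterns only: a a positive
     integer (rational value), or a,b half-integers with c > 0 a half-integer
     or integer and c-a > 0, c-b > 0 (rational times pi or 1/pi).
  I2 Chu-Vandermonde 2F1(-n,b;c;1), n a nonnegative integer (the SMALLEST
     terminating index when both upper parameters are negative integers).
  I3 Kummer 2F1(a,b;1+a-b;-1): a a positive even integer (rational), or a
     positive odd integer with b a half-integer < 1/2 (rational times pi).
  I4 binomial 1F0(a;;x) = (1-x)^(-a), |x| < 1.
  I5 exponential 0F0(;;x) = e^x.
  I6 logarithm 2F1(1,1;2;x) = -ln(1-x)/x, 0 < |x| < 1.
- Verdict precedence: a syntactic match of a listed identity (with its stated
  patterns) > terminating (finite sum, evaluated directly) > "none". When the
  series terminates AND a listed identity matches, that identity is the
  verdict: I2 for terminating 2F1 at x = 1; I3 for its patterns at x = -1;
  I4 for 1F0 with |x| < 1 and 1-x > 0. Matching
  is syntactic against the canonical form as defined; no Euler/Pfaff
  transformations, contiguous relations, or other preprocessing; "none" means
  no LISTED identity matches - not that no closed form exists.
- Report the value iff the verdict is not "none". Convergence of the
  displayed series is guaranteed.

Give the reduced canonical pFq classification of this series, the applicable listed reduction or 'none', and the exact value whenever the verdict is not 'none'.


This is \frac{6}{11} * 2F2(-11, \frac{1}{2}; -\frac{4}{5}, 1; -2) in reduced canonical form. Verdict: terminating - no listed pattern fits, but -11 in the upper list cuts the series at k = 11; direct evaluation. Sum: -\frac{328533682686085379}{58416997072896}.

First insight: with t_0 = \frac{6}{11}, cancel k + 1/2 from the displayed ratio first; then C = 6/11, x = -2.
Adjacent-term ratio: r(k) = -2 * (k-11) (k+\frac{1}{2}) / [(k-\frac{4}{5}) (k+1) (k+1)] ; factor over Q: parameters, x = -2, and C = \frac{6}{11}.


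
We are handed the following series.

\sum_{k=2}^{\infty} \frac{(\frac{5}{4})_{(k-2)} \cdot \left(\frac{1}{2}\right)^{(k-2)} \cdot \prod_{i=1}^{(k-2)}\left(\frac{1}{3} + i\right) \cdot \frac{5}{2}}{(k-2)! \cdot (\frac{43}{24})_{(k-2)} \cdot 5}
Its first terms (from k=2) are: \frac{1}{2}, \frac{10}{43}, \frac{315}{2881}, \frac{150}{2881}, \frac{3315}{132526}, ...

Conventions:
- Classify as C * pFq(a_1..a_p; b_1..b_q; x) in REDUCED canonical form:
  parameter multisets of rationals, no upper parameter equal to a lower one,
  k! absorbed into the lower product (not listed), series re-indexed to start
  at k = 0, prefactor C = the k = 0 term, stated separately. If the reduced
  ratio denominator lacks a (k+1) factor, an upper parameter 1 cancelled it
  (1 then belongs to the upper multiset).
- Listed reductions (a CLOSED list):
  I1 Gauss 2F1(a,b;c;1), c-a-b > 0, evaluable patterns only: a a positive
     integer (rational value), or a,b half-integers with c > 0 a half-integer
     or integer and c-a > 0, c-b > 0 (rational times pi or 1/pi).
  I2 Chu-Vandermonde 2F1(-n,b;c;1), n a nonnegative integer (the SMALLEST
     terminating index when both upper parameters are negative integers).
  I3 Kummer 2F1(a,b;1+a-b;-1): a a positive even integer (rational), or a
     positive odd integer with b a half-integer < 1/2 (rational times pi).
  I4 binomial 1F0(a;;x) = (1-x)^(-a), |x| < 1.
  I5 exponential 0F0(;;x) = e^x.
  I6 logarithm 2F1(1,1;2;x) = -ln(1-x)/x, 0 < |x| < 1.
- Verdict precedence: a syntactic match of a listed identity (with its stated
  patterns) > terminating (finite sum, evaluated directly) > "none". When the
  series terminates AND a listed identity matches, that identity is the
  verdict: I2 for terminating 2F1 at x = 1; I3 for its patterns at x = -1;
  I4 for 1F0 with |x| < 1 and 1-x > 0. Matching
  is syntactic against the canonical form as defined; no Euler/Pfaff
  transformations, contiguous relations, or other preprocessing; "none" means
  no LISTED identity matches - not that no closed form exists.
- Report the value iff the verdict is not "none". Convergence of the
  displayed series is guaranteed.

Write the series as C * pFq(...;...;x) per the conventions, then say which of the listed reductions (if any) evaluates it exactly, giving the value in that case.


Key step: t_0 = \frac{1}{2} here, and the running product (prefactor 1/2) telescopes to a rising factorial.
Adjacent-term ratio: r(k) = \frac{1}{2} * (k+\frac{5}{4}) (k+\frac{4}{3}) / [(k+\frac{43}{24}) (k+1)] - rational in k. x = \frac{1}{2}; t_0 = \frac{1}{2}; negate the roots.

x = \frac{1}{2} here; the reduced form reads 2F1, upper {\frac{5}{4}, \frac{4}{3}}, lower {\frac{43}{24}}, C = \frac{1}{2}. Verdict: none (x = \frac{1}{2}): each listed identity misses the multisets {\frac{5}{4}, \frac{4}{3}} ; {\frac{43}{24}}.


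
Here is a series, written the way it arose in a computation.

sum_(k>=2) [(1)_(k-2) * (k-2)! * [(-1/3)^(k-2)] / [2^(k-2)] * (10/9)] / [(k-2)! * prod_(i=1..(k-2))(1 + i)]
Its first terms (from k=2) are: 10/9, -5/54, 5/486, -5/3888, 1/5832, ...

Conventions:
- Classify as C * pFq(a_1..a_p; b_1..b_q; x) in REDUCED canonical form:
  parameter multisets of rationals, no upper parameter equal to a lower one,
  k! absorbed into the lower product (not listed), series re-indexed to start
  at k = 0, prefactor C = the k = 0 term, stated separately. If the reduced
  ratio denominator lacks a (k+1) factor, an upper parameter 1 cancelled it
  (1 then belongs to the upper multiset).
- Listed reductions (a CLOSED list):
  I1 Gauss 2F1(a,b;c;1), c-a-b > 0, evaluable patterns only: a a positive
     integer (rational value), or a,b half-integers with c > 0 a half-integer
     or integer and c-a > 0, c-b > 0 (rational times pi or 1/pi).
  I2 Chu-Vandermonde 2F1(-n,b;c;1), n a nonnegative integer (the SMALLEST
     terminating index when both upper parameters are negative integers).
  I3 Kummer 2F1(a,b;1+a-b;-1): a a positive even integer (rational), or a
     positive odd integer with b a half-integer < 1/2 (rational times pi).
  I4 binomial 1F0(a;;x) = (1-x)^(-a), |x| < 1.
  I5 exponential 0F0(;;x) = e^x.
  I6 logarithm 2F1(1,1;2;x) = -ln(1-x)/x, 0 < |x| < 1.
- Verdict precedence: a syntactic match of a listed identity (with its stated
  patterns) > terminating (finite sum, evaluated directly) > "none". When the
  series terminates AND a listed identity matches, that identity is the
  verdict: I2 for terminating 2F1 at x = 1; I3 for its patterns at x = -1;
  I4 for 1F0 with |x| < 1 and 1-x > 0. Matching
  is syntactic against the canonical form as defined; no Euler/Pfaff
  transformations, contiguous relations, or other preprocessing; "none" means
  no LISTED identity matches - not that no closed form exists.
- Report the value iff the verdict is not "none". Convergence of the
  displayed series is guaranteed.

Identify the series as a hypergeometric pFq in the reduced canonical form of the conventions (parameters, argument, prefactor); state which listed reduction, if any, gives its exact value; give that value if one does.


With C = 10/9: the canonical form is 2F1(1, 1; 2; -1/6). Verdict: this is logarithm (I6) (the logarithm: parameters (1,1;2), x = -1/6). Exact value: (20/3) * ln(7/6).

Key observation: t_0 being 10/9, the lower running product (C = 10/9, x = -1/6) is a rising factorial.
Step ratio: r(k) = (-1/6) * (k+1) (k+1) / [(k+2) (k+1)] - rational in k. x = (-1/6); t_0 = 10/9; negate the roots.


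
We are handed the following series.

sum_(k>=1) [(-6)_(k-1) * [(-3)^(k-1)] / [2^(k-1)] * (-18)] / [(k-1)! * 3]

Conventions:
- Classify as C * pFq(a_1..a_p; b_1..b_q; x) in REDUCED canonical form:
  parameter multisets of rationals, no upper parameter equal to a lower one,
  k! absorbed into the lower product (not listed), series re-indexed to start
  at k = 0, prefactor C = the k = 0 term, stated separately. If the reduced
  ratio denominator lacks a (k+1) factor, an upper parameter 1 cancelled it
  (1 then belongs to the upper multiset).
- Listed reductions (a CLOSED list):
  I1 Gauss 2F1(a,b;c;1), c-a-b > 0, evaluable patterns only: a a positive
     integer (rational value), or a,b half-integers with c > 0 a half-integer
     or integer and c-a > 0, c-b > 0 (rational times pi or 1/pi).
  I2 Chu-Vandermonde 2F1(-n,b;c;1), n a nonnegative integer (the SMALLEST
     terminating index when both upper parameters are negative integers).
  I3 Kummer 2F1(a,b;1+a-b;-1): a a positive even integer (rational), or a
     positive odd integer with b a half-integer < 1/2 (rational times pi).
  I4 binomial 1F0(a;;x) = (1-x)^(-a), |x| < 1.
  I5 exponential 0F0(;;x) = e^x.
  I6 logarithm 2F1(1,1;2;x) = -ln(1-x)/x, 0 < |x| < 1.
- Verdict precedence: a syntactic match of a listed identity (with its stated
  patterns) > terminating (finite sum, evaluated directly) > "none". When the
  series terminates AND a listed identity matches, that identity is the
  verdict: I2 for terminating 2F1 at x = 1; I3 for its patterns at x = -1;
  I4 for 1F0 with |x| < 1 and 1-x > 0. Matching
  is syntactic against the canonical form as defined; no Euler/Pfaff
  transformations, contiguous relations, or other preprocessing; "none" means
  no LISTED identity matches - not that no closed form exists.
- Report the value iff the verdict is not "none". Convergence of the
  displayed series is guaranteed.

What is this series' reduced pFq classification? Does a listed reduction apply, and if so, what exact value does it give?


Prefactor -6, argument -3/2: 1F0 with upper {-6} over lower {-}. Verdict: terminating (-6 upstairs). 7 nonzero terms in all; added directly. Value: -46875/32.

Key observation: t_0 = -6 here, and the two k-th powers (C = -6) combine into one argument.
Ratio: r(k) = (-3/2) * (k-6) / [(k+1)] - poly over poly, x = (-3/2) from leading terms; C = -6 at k = 0.


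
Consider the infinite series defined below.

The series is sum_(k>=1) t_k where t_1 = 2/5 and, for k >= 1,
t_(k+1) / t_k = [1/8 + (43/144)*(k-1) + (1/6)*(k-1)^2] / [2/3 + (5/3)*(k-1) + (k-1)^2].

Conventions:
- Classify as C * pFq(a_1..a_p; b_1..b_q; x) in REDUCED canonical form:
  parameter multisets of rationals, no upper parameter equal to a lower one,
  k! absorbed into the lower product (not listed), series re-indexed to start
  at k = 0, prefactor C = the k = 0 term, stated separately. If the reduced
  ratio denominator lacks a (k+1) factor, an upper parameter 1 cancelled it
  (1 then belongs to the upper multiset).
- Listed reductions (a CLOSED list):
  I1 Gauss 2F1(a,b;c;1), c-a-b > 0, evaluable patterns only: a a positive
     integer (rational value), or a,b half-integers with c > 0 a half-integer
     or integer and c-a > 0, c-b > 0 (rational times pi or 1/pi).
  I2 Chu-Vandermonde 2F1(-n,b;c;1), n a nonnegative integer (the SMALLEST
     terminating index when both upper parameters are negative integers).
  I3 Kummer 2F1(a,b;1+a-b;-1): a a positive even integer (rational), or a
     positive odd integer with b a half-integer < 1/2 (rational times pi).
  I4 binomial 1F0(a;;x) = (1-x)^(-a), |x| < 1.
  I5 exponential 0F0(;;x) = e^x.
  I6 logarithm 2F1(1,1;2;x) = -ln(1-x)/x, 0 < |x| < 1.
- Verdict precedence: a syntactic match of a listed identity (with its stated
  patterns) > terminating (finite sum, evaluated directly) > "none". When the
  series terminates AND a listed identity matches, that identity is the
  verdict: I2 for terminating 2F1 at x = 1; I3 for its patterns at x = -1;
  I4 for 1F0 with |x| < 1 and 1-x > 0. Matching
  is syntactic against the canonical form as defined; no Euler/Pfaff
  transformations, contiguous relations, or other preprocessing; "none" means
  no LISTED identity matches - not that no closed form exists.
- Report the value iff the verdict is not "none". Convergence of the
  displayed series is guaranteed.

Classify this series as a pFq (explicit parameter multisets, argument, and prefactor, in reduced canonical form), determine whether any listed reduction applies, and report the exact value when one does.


With C = 2/5: the canonical form is 1F0(9/8; -; 1/6). Verdict: this is the I4 binomial reduction (the 1F0 binomial series: exponent -9/8, x = 1/6). Sum: (2/5) * (5/6)^(-9/8).

The tell: from the first term 2/5: roots of the ratio polynomials (C = 2/5, x = 1/6) are the negated parameters.
Ratio: r(k) = (1/6) * (k+9/8) / [(k+1)] - rational; roots negated = parameters, x = (1/6), C = 2/5.


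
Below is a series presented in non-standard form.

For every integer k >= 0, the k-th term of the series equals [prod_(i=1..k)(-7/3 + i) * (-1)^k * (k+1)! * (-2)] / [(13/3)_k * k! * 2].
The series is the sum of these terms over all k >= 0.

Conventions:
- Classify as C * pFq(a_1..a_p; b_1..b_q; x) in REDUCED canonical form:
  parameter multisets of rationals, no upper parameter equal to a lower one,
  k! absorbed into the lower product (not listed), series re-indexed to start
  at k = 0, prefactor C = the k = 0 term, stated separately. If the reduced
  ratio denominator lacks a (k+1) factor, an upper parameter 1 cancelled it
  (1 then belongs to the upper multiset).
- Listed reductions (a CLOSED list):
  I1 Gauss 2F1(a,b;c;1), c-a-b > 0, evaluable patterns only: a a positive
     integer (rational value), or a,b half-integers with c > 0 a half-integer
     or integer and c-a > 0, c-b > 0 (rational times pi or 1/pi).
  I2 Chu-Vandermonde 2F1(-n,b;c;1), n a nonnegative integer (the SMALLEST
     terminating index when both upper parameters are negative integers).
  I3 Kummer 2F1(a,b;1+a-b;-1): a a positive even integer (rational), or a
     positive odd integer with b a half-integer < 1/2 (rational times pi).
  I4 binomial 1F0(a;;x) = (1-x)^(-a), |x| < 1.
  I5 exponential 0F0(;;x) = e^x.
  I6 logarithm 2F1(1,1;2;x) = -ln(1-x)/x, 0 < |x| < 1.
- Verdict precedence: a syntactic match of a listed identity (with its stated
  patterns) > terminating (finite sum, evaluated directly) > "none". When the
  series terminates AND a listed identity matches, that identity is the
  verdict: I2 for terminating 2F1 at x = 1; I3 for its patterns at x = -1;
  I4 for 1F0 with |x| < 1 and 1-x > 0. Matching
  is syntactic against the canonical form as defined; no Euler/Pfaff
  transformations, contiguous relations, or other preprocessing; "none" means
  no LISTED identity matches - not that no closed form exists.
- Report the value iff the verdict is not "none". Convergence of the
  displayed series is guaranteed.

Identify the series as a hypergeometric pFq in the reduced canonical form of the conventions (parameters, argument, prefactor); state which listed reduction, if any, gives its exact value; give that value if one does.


Prefactor -1, argument -1: 2F1 with upper {-4/3, 2} over lower {13/3}. Verdict: Kummer (I3) matches (x = -1; c = 13/3 equals 1+a-b for upper {-4/3, 2}: listed pattern). Value: -5/3.

Key observation: with t_0 = -1, the running product (C = -1, x = -1) telescopes to a rising factorial.
Step ratio: r(k) = (-1) * (k-4/3) (k+2) / [(k+13/3) (k+1)] - rational; roots negated = parameters, x = (-1), C = -1.


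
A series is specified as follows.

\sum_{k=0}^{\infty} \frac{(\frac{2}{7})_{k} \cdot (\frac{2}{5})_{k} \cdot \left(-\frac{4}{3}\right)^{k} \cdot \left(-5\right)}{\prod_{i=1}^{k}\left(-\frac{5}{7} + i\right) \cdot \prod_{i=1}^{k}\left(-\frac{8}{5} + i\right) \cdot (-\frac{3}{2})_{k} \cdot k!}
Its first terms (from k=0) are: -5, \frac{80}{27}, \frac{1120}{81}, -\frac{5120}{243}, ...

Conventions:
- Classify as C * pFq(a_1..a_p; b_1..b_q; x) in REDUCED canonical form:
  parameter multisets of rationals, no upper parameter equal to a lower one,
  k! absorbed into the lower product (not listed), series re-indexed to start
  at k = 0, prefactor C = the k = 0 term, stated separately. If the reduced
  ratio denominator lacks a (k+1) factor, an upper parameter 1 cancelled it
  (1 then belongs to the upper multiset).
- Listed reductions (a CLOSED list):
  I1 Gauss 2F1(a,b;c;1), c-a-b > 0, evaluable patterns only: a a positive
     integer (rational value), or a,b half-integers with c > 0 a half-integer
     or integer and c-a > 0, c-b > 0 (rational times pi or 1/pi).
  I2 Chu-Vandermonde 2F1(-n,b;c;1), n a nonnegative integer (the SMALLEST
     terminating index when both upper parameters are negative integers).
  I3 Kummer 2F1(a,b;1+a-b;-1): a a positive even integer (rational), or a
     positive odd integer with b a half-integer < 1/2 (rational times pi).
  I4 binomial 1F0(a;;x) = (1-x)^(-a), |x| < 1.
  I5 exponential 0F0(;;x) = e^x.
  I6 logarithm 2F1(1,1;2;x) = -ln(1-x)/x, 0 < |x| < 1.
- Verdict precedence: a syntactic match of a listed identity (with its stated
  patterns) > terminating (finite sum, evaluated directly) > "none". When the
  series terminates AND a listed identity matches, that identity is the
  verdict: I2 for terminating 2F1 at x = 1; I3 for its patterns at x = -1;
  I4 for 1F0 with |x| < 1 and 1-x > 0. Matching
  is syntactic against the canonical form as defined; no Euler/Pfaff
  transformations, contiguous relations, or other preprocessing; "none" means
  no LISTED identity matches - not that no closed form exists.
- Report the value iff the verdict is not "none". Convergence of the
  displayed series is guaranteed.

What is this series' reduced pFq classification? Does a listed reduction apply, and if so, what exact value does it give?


The series (x = -\frac{4}{3}) is 1F2: upper {\frac{2}{5}}, lower {-\frac{3}{2}, -\frac{3}{5}}, prefactor -5. Verdict: none. Every listed pattern misses the 1F2 form at -\frac{4}{3}, upper {\frac{2}{5}}.

Structural cue: t_0 being -5, the lower running product (C = -5, x = -4/3) is a rising factorial.
Step ratio: r(k) = -\frac{4}{3} * (k+\frac{2}{5}) / [(k-\frac{3}{2}) (k-\frac{3}{5}) (k+1)] - rational in k, leading ratio -\frac{4}{3}; with t_0 = -5, classification follows.


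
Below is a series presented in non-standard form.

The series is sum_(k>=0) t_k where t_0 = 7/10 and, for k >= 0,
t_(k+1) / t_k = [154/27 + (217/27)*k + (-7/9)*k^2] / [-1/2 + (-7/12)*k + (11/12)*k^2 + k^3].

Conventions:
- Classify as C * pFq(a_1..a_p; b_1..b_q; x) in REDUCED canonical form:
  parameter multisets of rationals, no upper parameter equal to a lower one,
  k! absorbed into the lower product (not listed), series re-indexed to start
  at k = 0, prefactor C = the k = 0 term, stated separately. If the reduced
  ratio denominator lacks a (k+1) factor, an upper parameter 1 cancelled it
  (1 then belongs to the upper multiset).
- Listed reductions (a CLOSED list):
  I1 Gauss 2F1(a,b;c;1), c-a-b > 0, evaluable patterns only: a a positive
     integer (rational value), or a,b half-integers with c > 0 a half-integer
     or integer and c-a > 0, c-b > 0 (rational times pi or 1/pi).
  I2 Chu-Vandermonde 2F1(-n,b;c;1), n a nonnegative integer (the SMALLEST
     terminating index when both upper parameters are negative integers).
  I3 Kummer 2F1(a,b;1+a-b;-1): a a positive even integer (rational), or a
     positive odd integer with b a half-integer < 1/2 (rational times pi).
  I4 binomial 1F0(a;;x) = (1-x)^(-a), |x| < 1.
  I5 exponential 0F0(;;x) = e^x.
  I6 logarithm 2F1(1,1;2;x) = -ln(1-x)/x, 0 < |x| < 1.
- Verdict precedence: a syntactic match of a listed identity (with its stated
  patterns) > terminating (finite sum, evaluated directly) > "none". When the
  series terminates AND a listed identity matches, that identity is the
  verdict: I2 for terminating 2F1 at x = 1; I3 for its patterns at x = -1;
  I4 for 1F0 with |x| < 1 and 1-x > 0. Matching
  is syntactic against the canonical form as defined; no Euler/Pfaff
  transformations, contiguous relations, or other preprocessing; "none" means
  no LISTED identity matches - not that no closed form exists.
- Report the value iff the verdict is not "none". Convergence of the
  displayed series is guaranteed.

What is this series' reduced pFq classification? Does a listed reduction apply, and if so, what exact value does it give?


First insight: t_0 = 7/10 here, and roots of the ratio polynomials (C = 7/10) are the negated parameters.
Adjacent-term ratio: r(k) = (-7/9) * (k-11) / [(k-3/4) (k+1)] - rational; roots negated = parameters, x = (-7/9), C = 7/10.

x = -7/9 here; the reduced form reads 1F1, upper {-11}, lower {-3/4}, C = 7/10. Verdict: terminating - upper -11 stops the sum at k = 11; the 12 terms are added exactly. Sum: -14627710603964652410515789/24863861115602056226250.


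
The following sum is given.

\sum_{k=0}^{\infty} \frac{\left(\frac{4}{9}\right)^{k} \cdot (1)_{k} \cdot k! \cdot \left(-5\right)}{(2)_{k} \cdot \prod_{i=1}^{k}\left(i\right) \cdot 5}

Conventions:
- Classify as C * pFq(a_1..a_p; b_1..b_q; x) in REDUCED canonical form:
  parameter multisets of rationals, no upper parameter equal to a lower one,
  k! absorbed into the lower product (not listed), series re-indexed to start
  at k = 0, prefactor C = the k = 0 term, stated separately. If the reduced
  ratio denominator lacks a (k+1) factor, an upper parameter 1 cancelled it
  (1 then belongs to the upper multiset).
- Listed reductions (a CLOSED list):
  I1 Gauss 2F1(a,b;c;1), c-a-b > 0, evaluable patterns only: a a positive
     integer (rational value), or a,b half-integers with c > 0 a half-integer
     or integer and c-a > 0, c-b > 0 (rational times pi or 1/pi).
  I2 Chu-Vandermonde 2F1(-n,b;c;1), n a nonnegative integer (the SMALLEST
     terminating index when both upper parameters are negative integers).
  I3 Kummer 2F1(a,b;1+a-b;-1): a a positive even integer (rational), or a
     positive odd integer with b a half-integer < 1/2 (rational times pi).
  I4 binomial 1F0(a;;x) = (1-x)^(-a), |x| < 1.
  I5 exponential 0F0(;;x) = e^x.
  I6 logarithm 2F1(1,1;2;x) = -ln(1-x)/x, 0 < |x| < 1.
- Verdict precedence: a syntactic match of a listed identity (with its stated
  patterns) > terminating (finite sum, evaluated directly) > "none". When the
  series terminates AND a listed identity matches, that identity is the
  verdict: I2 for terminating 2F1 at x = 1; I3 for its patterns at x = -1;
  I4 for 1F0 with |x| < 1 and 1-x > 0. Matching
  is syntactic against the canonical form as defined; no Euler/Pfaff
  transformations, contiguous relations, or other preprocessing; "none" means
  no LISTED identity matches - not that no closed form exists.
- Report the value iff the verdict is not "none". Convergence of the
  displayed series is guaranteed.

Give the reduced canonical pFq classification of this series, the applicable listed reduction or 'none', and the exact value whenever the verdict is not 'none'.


Key observation: x = \frac{4}{9} and the constant factors (C = -1, x = 4/9) combine into one prefactor.
Ratio: r(k) = \frac{4}{9} * (k+1) (k+1) / [(k+2) (k+1)] - rational in k. x = \frac{4}{9}; t_0 = -1; negate the roots.

At argument \frac{4}{9}: a 2F1 with upper {1, 1}, lower {2}, scaled by C = -1. Verdict: the logarithmic series (I6) applies (the logarithm: parameters (1,1;2), x = \frac{4}{9}). Its exact value is \frac{9}{4} \cdot \ln\left(\frac{5}{9}\right).
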